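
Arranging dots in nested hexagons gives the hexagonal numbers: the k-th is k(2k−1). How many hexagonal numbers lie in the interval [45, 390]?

10

The n-th hexagonal number is n(2n−1).
Smallest index with value ≥ 45: n = 5 (giving 45).
Largest index with value ≤ 390: n = 14 (giving 378).
Indices 5 through 14: 10 terms.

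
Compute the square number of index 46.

2116

46² = 2116.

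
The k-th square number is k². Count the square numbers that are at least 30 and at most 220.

The n-th square number is n².
Smallest index with value ≥ 30: n = 6 (giving 36).
Largest index with value ≤ 220: n = 14 (giving 196).
Indices 6 through 14: 9 terms.

9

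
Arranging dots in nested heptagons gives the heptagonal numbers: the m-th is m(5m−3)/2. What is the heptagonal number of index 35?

The 35th heptagonal number is n(5n−3)/2 with n = 35.
35·(5·35 − 3)/2 = 35·172/2 = 35·86 = 3010.

3010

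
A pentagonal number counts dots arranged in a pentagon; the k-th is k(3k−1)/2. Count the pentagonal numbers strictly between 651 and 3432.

The n-th pentagonal number is n(3n−1)/2.
Smallest index with value > 651: n = 22 (giving 715).
Largest index with value < 3432: n = 47 (giving 3290).
Indices 22 through 47: 26 terms.

26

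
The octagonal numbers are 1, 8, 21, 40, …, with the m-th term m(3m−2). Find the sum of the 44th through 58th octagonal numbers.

116355

Σ i(3i−2) = 3Σi² − 2Σi over i = 44..58.
Σi = 1711 − 946 = 765 and Σi² = 66729 − 27434 = 39295.
3·39295 − 2·765 = 116355.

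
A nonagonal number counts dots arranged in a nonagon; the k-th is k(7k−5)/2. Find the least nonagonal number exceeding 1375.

1491

Solve n(7n−5)/2 > 1375 for integer n.
The largest n with value ≤ 1375 is 20 (since 1350 ≤ 1375 < 1491), so the first above is n = 21, value 1491.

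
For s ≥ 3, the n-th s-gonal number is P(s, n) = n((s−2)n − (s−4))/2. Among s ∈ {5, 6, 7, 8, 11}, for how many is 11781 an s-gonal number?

2

s = 5: P(5, 88) = 11572 and P(5, 89) = 11837; 11781 is not s-gonal.
s = 6: P(6, 77) = 11781. ✓
s = 7: P(7, 68) = 11458 and P(7, 69) = 11799; 11781 is not s-gonal.
s = 8: P(8, 63) = 11781. ✓
s = 11: P(11, 51) = 11526 and P(11, 52) = 11986; 11781 is not s-gonal.
Hits: s ∈ {6, 8} → 2.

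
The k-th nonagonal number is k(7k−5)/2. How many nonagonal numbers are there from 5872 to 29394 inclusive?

The n-th nonagonal number is n(7n−5)/2.
Smallest index with value ≥ 5872: n = 42 (giving 6069).
Largest index with value ≤ 29394: n = 92 (giving 29394).
Indices 42 through 92: 51 terms.

51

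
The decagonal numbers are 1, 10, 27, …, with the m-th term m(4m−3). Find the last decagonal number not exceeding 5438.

5365

Solve n(4n−3) ≤ 5438 for integer n.
n = 37 gives 5365 ≤ 5438, while n = 38 gives 5662 > 5438; so the answer is 5365.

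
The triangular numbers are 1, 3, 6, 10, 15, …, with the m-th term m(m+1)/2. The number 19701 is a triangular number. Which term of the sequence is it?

198

Set n(n+1)/2 = 19701, giving n² + n − 39402 = 0.
So n = (-1 + 397) / 2 = 396/2 = 198.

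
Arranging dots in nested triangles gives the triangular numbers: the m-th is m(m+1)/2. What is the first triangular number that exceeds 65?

66

Solve n(n+1)/2 > 65 for integer n.
The largest n with value ≤ 65 is 10 (since 55 ≤ 65 < 66), so the first above is n = 11, value 66.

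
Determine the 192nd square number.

The 192nd square number is n² with n = 192.
192² = 36864.

36864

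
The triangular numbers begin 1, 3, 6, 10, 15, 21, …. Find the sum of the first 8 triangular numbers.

Σ i(i+1)/2 = (Σi² + Σi) / 2 over i = 1..8.
Σi = 36 and Σi² = 204.
(1·204 + 1·36) / 2 = 240/2 = 120.

120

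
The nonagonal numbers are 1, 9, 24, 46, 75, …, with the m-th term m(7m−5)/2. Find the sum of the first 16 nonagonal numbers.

Σ i(7i−5)/2 = (7Σi² − 5Σi) / 2 over i = 1..16.
Σi = 136 and Σi² = 1496.
(7·1496 − 5·136) / 2 = 9792/2 = 4896.

4896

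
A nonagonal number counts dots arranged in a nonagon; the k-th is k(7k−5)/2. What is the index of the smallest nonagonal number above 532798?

Solve n(7n−5)/2 > 532798 for integer n.
The largest n with value ≤ 532798 is 390 (since 531375 ≤ 532798 < 534106), so the first above is n = 391, value 534106.

391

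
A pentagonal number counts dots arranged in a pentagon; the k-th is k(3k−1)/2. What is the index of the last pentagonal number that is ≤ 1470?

Solve n(3n−1)/2 ≤ 1470 for integer n.
n = 31 gives 1426 ≤ 1470, while n = 32 gives 1520 > 1470; so the answer is index 31.

31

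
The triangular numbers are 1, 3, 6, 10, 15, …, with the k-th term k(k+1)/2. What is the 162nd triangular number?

The 162nd triangular number is n(n+1)/2 with n = 162.
162·163/2 = 26406/2 = 13203.

13203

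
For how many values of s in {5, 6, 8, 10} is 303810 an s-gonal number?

1

s = 5: P(5, 450) = 303525 and P(5, 451) = 304876; 303810 is not s-gonal.
s = 6: P(6, 390) = 303810. ✓
s = 8: P(8, 318) = 302736 and P(8, 319) = 304645; 303810 is not s-gonal.
s = 10: P(10, 275) = 301675 and P(10, 276) = 303876; 303810 is not s-gonal.
Hits: s ∈ {6} → 1.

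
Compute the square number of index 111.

111² = 12321.

12321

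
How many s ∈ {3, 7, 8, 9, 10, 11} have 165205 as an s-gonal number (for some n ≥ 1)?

s = 3: P(3, 574) = 165025 and P(3, 575) = 165600; 165205 is not s-gonal.
s = 7: P(7, 257) = 164737 and P(7, 258) = 166023; 165205 is not s-gonal.
s = 8: P(8, 235) = 165205. ✓
s = 9: P(9, 217) = 164269 and P(9, 218) = 165789; 165205 is not s-gonal.
s = 10: P(10, 203) = 164227 and P(10, 204) = 165852; 165205 is not s-gonal.
s = 11: P(11, 191) = 163496 and P(11, 192) = 165216; 165205 is not s-gonal.
Hits: s ∈ {8} → 1.

1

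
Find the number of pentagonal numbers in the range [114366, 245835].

The n-th pentagonal number is n(3n−1)/2.
Smallest index with value ≥ 114366: n = 277 (giving 114955).
Largest index with value ≤ 245835: n = 405 (giving 245835).
Indices 277 through 405: 129 terms.

129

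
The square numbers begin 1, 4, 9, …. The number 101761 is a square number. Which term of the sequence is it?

319

We need n² = 101761, so n = √101761 = 319.
Check: 319² = 101761. ✓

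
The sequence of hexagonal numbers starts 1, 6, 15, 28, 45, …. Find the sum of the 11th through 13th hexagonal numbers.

832

Σ i(2i−1) = 2Σi² − Σi over i = 11..13.
Σi = 91 − 55 = 36 and Σi² = 819 − 385 = 434.
2·434 − 1·36 = 832.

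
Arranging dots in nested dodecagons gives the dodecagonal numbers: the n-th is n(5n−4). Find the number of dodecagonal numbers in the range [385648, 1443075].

The n-th dodecagonal number is n(5n−4).
Smallest index with value ≥ 385648: n = 279 (giving 388089).
Largest index with value ≤ 1443075: n = 537 (giving 1439697).
Indices 279 through 537: 259 terms.

259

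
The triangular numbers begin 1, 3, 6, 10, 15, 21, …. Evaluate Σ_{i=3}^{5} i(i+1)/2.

31

Σ i(i+1)/2 = (Σi² + Σi) / 2 over i = 3..5.
Σi = 15 − 3 = 12 and Σi² = 55 − 5 = 50.
(1·50 + 1·12) / 2 = 62/2 = 31.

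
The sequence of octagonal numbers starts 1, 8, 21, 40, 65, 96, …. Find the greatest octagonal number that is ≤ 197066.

196096

Solve n(3n−2) ≤ 197066 for integer n.
n = 256 gives 196096 ≤ 197066, while n = 257 gives 197633 > 197066; so the answer is 196096.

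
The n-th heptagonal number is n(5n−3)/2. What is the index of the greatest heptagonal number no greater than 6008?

49

Solve n(5n−3)/2 ≤ 6008 for integer n.
n = 49 gives 5929 ≤ 6008, while n = 50 gives 6175 > 6008; so the answer is index 49.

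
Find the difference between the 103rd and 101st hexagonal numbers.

103·(2·103 − 1) = 21115 and 101·(2·101 − 1) = 20301.
Difference: 21115 − 20301 = 814.

814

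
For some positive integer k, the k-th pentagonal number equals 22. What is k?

4

Set n(3n−1)/2 = 22, giving 3n² − n − 44 = 0.
The discriminant is 1 + 24·22 = 529, and √529 = 23.
So n = (1 + 23) / 6 = 24/6 = 4.
Check: 4·(3·4 − 1)/2 = 22. ✓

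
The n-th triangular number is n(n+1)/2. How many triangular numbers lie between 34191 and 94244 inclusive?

The n-th triangular number is n(n+1)/2.
Smallest index with value ≥ 34191: n = 261 (giving 34191).
Largest index with value ≤ 94244: n = 433 (giving 93961).
Indices 261 through 433: 173 terms.

173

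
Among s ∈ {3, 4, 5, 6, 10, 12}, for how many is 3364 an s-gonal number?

1

s = 3: P(3, 81) = 3321 and P(3, 82) = 3403; 3364 is not s-gonal.
s = 4: P(4, 58) = 3364. ✓
s = 5: P(5, 47) = 3290 and P(5, 48) = 3432; 3364 is not s-gonal.
s = 6: P(6, 41) = 3321 and P(6, 42) = 3486; 3364 is not s-gonal.
s = 10: P(10, 29) = 3277 and P(10, 30) = 3510; 3364 is not s-gonal.
s = 12: P(12, 26) = 3276 and P(12, 27) = 3537; 3364 is not s-gonal.
Hits: s ∈ {4} → 1.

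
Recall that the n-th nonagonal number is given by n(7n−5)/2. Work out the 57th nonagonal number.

11229

The 57th nonagonal number is n(7n−5)/2 with n = 57.
57·(7·57 − 5)/2 = 57·394/2 = 57·197 = 11229.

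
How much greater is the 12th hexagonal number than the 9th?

12·(2·12 − 1) = 276 and 9·(2·9 − 1) = 153.
Difference: 276 − 153 = 123.

123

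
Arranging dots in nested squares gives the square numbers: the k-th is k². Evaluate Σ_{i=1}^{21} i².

3311

Σ_{i=1}^{21} i² = 21·22·43/6 = 3311.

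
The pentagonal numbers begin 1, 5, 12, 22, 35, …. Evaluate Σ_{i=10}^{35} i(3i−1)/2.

21645

Σ i(3i−1)/2 = (3Σi² − Σi) / 2 over i = 10..35.
Σi = 630 − 45 = 585 and Σi² = 14910 − 285 = 14625.
(3·14625 − 1·585) / 2 = 43290/2 = 21645.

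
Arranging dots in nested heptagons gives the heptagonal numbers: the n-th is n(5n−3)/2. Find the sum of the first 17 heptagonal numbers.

4233

Σ i(5i−3)/2 = (5Σi² − 3Σi) / 2 over i = 1..17.
Σi = 153 and Σi² = 1785.
(5·1785 − 3·153) / 2 = 8466/2 = 4233.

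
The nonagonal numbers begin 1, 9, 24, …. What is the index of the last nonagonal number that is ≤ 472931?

367

Solve n(7n−5)/2 ≤ 472931 for integer n.
n = 367 gives 470494 ≤ 472931, while n = 368 gives 473064 > 472931; so the answer is index 367.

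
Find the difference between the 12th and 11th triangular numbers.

12

Consecutive triangular numbers differ by n: T_{12} − T_{11} = 12.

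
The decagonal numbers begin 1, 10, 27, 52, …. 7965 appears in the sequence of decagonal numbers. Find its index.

45

Set n(4n−3) = 7965, giving 4n² − 3n − 7965 = 0.
The discriminant is 9 + 16·7965 = 127449, and √127449 = 357.
So n = (3 + 357) / 8 = 360/8 = 45.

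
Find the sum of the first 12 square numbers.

650

Σ_{i=1}^{12} i² = 12·13·25/6 = 650.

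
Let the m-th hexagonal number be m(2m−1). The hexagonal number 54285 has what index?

165

Set n(2n−1) = 54285, giving 2n² − n − 54285 = 0.
The discriminant is 1 + 8·54285 = 434281, and √434281 = 659.
So n = (1 + 659) / 4 = 660/4 = 165.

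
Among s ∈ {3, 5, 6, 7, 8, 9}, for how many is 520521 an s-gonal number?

s = 3: P(3, 1019) = 519690 and P(3, 1020) = 520710; 520521 is not s-gonal.
s = 5: P(5, 589) = 520087 and P(5, 590) = 521855; 520521 is not s-gonal.
s = 6: P(6, 510) = 519690 and P(6, 511) = 521731; 520521 is not s-gonal.
s = 7: P(7, 456) = 519156 and P(7, 457) = 521437; 520521 is not s-gonal.
s = 8: P(8, 416) = 518336 and P(8, 417) = 520833; 520521 is not s-gonal.
s = 9: P(9, 386) = 520521. ✓
Hits: s ∈ {9} → 1.

1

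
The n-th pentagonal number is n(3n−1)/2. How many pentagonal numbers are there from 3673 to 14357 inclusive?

49

The n-th pentagonal number is n(3n−1)/2.
Smallest index with value ≥ 3673: n = 50 (giving 3725).
Largest index with value ≤ 14357: n = 98 (giving 14357).
Indices 50 through 98: 49 terms.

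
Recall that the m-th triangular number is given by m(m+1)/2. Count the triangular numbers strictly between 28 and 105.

6

The n-th triangular number is n(n+1)/2.
Smallest index with value > 28: n = 8 (giving 36).
Largest index with value < 105: n = 13 (giving 91).
Indices 8 through 13: 6 terms.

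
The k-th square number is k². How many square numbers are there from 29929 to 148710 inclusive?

213

The n-th square number is n².
Smallest index with value ≥ 29929: n = 173 (giving 29929).
Largest index with value ≤ 148710: n = 385 (giving 148225).
Indices 173 through 385: 213 terms.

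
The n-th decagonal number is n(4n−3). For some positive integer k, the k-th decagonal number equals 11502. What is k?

Set n(4n−3) = 11502, giving 4n² − 3n − 11502 = 0.
The discriminant is 9 + 16·11502 = 184041, and √184041 = 429.
So n = (3 + 429) / 8 = 432/8 = 54.

54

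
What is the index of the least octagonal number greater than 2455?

29

Solve n(3n−2) > 2455 for integer n.
The largest n with value ≤ 2455 is 28 (since 2296 ≤ 2455 < 2465), so the first above is n = 29, value 2465.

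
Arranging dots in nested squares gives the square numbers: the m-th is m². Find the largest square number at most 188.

169

Solve n² ≤ 188 for integer n.
n = 13 gives 169 ≤ 188, while n = 14 gives 196 > 188; so the answer is 169.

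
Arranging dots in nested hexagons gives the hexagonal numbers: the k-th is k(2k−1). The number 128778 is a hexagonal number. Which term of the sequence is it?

254

Set n(2n−1) = 128778, giving 2n² − n − 128778 = 0.
So n = (1 + 1015) / 4 = 1016/4 = 254.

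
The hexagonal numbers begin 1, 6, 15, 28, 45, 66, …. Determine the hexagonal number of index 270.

270·(2·270 − 1) = 270·539 = 145530.

145530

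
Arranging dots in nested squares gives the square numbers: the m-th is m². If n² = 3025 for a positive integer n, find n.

55

We need n² = 3025, so n = √3025 = 55.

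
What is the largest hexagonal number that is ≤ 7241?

7140

Solve n(2n−1) ≤ 7241 for integer n.
n = 60 gives 7140 ≤ 7241, while n = 61 gives 7381 > 7241; so the answer is 7140.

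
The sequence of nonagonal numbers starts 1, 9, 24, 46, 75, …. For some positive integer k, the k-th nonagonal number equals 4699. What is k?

Set n(7n−5)/2 = 4699, giving 7n² − 5n − 9398 = 0.
The discriminant is 25 + 56·4699 = 263169, and √263169 = 513.
So n = (5 + 513) / 14 = 518/14 = 37.

37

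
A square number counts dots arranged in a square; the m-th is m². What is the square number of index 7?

49

The 7th square number is n² with n = 7.
7² = 49.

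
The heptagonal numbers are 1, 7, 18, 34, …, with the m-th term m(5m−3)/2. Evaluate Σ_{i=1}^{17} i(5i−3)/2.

Σ i(5i−3)/2 = (5Σi² − 3Σi) / 2 over i = 1..17.
Σi = 153 and Σi² = 1785.
(5·1785 − 3·153) / 2 = 8466/2 = 4233.

4233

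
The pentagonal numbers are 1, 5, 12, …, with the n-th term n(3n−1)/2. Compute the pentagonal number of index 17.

The 17th pentagonal number is n(3n−1)/2 with n = 17.
17·(3·17 − 1)/2 = 17·50/2 = 17·25 = 425.

425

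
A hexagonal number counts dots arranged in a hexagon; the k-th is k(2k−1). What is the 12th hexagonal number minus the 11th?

Consecutive hexagonal numbers differ by 4n − 3: here 4·12 − 3 = 45.

45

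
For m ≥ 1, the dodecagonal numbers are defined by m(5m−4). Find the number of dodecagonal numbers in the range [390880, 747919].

108

The n-th dodecagonal number is n(5n−4).
Smallest index with value ≥ 390880: n = 280 (giving 390880).
Largest index with value ≤ 747919: n = 387 (giving 747297).
Indices 280 through 387: 108 terms.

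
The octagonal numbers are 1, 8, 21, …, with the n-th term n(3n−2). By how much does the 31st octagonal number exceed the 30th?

Consecutive octagonal numbers differ by 6n − 5: here 6·31 − 5 = 181.

181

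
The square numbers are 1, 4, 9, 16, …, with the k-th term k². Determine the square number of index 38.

38² = 1444.

1444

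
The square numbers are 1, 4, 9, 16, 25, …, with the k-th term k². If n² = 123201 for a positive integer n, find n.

351

We need n² = 123201, so n = √123201 = 351.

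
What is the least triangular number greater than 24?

28

Solve n(n+1)/2 > 24 for integer n.
The largest n with value ≤ 24 is 6 (since 21 ≤ 24 < 28), so the first above is n = 7, value 28.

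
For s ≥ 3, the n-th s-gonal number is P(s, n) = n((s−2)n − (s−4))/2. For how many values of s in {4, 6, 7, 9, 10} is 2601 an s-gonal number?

s = 4: P(4, 51) = 2601. ✓
s = 6: P(6, 36) = 2556 and P(6, 37) = 2701; 2601 is not s-gonal.
s = 7: P(7, 32) = 2512 and P(7, 33) = 2673; 2601 is not s-gonal.
s = 9: P(9, 27) = 2484 and P(9, 28) = 2674; 2601 is not s-gonal.
s = 10: P(10, 25) = 2425 and P(10, 26) = 2626; 2601 is not s-gonal.
Hits: s ∈ {4} → 1.

1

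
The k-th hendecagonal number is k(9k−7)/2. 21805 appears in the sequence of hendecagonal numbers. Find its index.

Set n(9n−7)/2 = 21805, giving 9n² − 7n − 43610 = 0.
The discriminant is 49 + 72·21805 = 1570009, and √1570009 = 1253.
So n = (7 + 1253) / 18 = 1260/18 = 70.
Check: 70·(9·70 − 7)/2 = 21805. ✓

70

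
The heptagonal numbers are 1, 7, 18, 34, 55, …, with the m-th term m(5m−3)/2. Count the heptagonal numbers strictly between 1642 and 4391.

The n-th heptagonal number is n(5n−3)/2.
Smallest index with value > 1642: n = 26 (giving 1651).
Largest index with value < 4391: n = 42 (giving 4347).
Indices 26 through 42: 17 terms.

17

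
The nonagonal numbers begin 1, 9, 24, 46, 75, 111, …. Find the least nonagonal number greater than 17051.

Solve n(7n−5)/2 > 17051 for integer n.
The largest n with value ≤ 17051 is 70 (since 16975 ≤ 17051 < 17466), so the first above is n = 71, value 17466.

17466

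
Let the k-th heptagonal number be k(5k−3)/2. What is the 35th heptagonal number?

3010

The 35th heptagonal number is n(5n−3)/2 with n = 35.
35·(5·35 − 3)/2 = 35·172/2 = 35·86 = 3010.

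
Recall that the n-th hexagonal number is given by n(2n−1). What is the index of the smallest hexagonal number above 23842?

Solve n(2n−1) > 23842 for integer n.
The largest n with value ≤ 23842 is 109 (since 23653 ≤ 23842 < 24090), so the first above is n = 110, value 24090.

110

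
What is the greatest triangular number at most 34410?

34191

Solve n(n+1)/2 ≤ 34410 for integer n.
n = 261 gives 34191 ≤ 34410, while n = 262 gives 34453 > 34410; so the answer is 34191.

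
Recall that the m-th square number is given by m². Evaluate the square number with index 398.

The 398th square number is n² with n = 398.
398² = 158404.

158404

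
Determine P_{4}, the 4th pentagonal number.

22

The 4th pentagonal number is n(3n−1)/2 with n = 4.
4·(3·4 − 1)/2 = 4·11/2 = 22.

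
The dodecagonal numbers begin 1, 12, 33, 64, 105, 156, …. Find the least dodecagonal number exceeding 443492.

445809

Solve n(5n−4) > 443492 for integer n.
The largest n with value ≤ 443492 is 298 (since 442828 ≤ 443492 < 445809), so the first above is n = 299, value 445809.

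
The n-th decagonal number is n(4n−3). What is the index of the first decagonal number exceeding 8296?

Solve n(4n−3) > 8296 for integer n.
The largest n with value ≤ 8296 is 45 (since 7965 ≤ 8296 < 8326), so the first above is n = 46, value 8326.

46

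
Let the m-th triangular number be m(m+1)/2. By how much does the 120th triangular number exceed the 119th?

120

Consecutive triangular numbers differ by n: T_{120} − T_{119} = 120.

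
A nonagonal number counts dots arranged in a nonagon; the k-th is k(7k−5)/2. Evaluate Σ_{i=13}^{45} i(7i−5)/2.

105215

Σ i(7i−5)/2 = (7Σi² − 5Σi) / 2 over i = 13..45.
Σi = 1035 − 78 = 957 and Σi² = 31395 − 650 = 30745.
(7·30745 − 5·957) / 2 = 210430/2 = 105215.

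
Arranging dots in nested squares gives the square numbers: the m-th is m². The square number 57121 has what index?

239

We need n² = 57121, so n = √57121 = 239.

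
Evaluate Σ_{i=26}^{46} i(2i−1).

Σ i(2i−1) = 2Σi² − Σi over i = 26..46.
Σi = 1081 − 325 = 756 and Σi² = 33511 − 5525 = 27986.
2·27986 − 1·756 = 55216.

55216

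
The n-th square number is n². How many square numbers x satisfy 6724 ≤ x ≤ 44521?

The n-th square number is n².
Smallest index with value ≥ 6724: n = 82 (giving 6724).
Largest index with value ≤ 44521: n = 211 (giving 44521).
Indices 82 through 211: 130 terms.

130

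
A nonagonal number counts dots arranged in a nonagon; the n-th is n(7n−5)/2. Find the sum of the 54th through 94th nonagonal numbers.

798311

Σ i(7i−5)/2 = (7Σi² − 5Σi) / 2 over i = 54..94.
Σi = 4465 − 1431 = 3034 and Σi² = 281295 − 51039 = 230256.
(7·230256 − 5·3034) / 2 = 1596622/2 = 798311.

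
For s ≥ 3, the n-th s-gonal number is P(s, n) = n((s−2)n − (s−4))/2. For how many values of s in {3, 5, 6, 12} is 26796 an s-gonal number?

2

s = 3: P(3, 231) = 26796. ✓
s = 5: P(5, 133) = 26467 and P(5, 134) = 26867; 26796 is not s-gonal.
s = 6: P(6, 116) = 26796. ✓
s = 12: P(12, 73) = 26353 and P(12, 74) = 27084; 26796 is not s-gonal.
Hits: s ∈ {3, 6} → 2.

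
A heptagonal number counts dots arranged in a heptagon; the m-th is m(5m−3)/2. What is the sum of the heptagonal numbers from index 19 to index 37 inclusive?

37867

Σ i(5i−3)/2 = (5Σi² − 3Σi) / 2 over i = 19..37.
Σi = 703 − 171 = 532 and Σi² = 17575 − 2109 = 15466.
(5·15466 − 3·532) / 2 = 75734/2 = 37867.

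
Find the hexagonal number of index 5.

The 5th hexagonal number is n(2n−1) with n = 5.
5·(2·5 − 1) = 5·9 = 45.

45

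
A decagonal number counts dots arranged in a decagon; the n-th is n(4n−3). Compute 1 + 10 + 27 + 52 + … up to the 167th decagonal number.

6223756

Σ i(4i−3) = 4Σi² − 3Σi over i = 1..167.
Σi = 14028 and Σi² = 1566460.
4·1566460 − 3·14028 = 6223756.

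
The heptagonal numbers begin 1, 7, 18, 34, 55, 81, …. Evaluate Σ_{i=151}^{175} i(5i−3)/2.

1657700

Σ i(5i−3)/2 = (5Σi² − 3Σi) / 2 over i = 151..175.
Σi = 15400 − 11325 = 4075 and Σi² = 1801800 − 1136275 = 665525.
(5·665525 − 3·4075) / 2 = 3315400/2 = 1657700.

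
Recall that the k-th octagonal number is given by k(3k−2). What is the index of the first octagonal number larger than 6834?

49

Solve n(3n−2) > 6834 for integer n.
The largest n with value ≤ 6834 is 48 (since 6816 ≤ 6834 < 7105), so the first above is n = 49, value 7105.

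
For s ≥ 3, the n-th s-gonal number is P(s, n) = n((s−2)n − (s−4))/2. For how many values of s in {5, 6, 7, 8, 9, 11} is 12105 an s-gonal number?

s = 5: P(5, 90) = 12105. ✓
s = 6: P(6, 78) = 12090 and P(6, 79) = 12403; 12105 is not s-gonal.
s = 7: P(7, 69) = 11799 and P(7, 70) = 12145; 12105 is not s-gonal.
s = 8: P(8, 63) = 11781 and P(8, 64) = 12160; 12105 is not s-gonal.
s = 9: P(9, 59) = 12036 and P(9, 60) = 12450; 12105 is not s-gonal.
s = 11: P(11, 52) = 11986 and P(11, 53) = 12455; 12105 is not s-gonal.
Hits: s ∈ {5} → 1.

1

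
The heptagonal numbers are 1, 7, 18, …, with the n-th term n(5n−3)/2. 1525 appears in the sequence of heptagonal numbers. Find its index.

25

Set n(5n−3)/2 = 1525, giving 5n² − 3n − 3050 = 0.
The discriminant is 9 + 40·1525 = 61009, and √61009 = 247.
So n = (3 + 247) / 10 = 250/10 = 25.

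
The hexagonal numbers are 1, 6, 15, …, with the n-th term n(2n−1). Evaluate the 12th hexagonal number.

276

The 12th hexagonal number is n(2n−1) with n = 12.
12·(2·12 − 1) = 12·23 = 276.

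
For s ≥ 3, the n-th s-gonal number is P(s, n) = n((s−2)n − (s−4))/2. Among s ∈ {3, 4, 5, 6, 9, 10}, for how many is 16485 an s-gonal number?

s = 3: P(3, 181) = 16471 and P(3, 182) = 16653; 16485 is not s-gonal.
s = 4: P(4, 128) = 16384 and P(4, 129) = 16641; 16485 is not s-gonal.
s = 5: P(5, 105) = 16485. ✓
s = 6: P(6, 91) = 16471 and P(6, 92) = 16836; 16485 is not s-gonal.
s = 9: P(9, 68) = 16014 and P(9, 69) = 16491; 16485 is not s-gonal.
s = 10: P(10, 64) = 16192 and P(10, 65) = 16705; 16485 is not s-gonal.
Hits: s ∈ {5} → 1.

1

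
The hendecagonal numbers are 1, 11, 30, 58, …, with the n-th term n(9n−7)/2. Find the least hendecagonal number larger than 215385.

217030

Solve n(9n−7)/2 > 215385 for integer n.
The largest n with value ≤ 215385 is 219 (since 215058 ≤ 215385 < 217030), so the first above is n = 220, value 217030.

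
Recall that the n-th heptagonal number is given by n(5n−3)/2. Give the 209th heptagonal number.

The 209th heptagonal number is n(5n−3)/2 with n = 209.
209·(5·209 − 3)/2 = 209·1042/2 = 209·521 = 108889.

108889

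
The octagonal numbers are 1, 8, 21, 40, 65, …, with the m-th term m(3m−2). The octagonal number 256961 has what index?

293

Set n(3n−2) = 256961, giving 3n² − 2n − 256961 = 0.
The discriminant is 4 + 12·256961 = 3083536, and √3083536 = 1756.
So n = (2 + 1756) / 6 = 1758/6 = 293.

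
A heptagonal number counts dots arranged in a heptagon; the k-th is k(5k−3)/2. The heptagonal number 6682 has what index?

Set n(5n−3)/2 = 6682, giving 5n² − 3n − 13364 = 0.
The discriminant is 9 + 40·6682 = 267289, and √267289 = 517.
So n = (3 + 517) / 10 = 520/10 = 52.
Check: 52·(5·52 − 3)/2 = 6682. ✓

52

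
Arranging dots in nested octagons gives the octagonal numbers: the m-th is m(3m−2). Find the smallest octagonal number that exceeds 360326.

Solve n(3n−2) > 360326 for integer n.
The largest n with value ≤ 360326 is 346 (since 358456 ≤ 360326 < 360533), so the first above is n = 347, value 360533.

360533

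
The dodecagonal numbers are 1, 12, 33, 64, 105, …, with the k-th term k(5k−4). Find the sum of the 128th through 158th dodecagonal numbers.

Σ i(5i−4) = 5Σi² − 4Σi over i = 128..158.
Σi = 12561 − 8128 = 4433 and Σi² = 1327279 − 690880 = 636399.
5·636399 − 4·4433 = 3164263.

3164263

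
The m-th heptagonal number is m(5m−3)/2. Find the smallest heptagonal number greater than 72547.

72846

Solve n(5n−3)/2 > 72547 for integer n.
The largest n with value ≤ 72547 is 170 (since 71995 ≤ 72547 < 72846), so the first above is n = 171, value 72846.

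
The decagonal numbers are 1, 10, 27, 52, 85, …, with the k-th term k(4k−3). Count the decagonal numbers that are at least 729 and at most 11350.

The n-th decagonal number is n(4n−3).
Smallest index with value ≥ 729: n = 14 (giving 742).
Largest index with value ≤ 11350: n = 53 (giving 11077).
Indices 14 through 53: 40 terms.

40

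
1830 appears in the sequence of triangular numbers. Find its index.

Set n(n+1)/2 = 1830, giving n² + n − 3660 = 0.
The discriminant is 1 + 8·1830 = 14641, and √14641 = 121.
So n = (-1 + 121) / 2 = 120/2 = 60.
Check: 60·61/2 = 1830. ✓

60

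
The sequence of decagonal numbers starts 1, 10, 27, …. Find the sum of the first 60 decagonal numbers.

289750

Σ i(4i−3) = 4Σi² − 3Σi over i = 1..60.
Σi = 1830 and Σi² = 73810.
4·73810 − 3·1830 = 289750.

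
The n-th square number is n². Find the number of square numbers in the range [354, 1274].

The n-th square number is n².
Smallest index with value ≥ 354: n = 19 (giving 361).
Largest index with value ≤ 1274: n = 35 (giving 1225).
Indices 19 through 35: 17 terms.

17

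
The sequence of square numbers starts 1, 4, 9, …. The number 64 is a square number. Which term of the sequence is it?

8

We need n² = 64, so n = √64 = 8.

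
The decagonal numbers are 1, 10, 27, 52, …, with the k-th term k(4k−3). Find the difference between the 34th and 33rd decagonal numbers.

265

Consecutive decagonal numbers differ by 8n − 7: here 8·34 − 7 = 265.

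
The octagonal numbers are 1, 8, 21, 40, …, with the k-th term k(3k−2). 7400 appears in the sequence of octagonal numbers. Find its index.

Set n(3n−2) = 7400, giving 3n² − 2n − 7400 = 0.
The discriminant is 4 + 12·7400 = 88804, and √88804 = 298.
So n = (2 + 298) / 6 = 300/6 = 50.

50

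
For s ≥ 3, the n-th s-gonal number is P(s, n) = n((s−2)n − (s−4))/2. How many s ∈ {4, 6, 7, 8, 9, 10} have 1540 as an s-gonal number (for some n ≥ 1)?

2

s = 4: P(4, 39) = 1521 and P(4, 40) = 1600; 1540 is not s-gonal.
s = 6: P(6, 28) = 1540. ✓
s = 7: P(7, 25) = 1525 and P(7, 26) = 1651; 1540 is not s-gonal.
s = 8: P(8, 22) = 1408 and P(8, 23) = 1541; 1540 is not s-gonal.
s = 9: P(9, 21) = 1491 and P(9, 22) = 1639; 1540 is not s-gonal.
s = 10: P(10, 20) = 1540. ✓
Hits: s ∈ {6, 10} → 2.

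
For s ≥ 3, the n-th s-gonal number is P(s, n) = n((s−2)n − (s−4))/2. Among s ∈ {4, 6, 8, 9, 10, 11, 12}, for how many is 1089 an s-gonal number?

2

s = 4: P(4, 33) = 1089. ✓
s = 6: P(6, 23) = 1035 and P(6, 24) = 1128; 1089 is not s-gonal.
s = 8: P(8, 19) = 1045 and P(8, 20) = 1160; 1089 is not s-gonal.
s = 9: P(9, 18) = 1089. ✓
s = 10: P(10, 16) = 976 and P(10, 17) = 1105; 1089 is not s-gonal.
s = 11: P(11, 15) = 960 and P(11, 16) = 1096; 1089 is not s-gonal.
s = 12: P(12, 15) = 1065 and P(12, 16) = 1216; 1089 is not s-gonal.
Hits: s ∈ {4, 9} → 2.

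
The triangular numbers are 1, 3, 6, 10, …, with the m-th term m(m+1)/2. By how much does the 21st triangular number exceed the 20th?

Consecutive triangular numbers differ by n: T_{21} − T_{20} = 21.

21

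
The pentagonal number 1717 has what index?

34

Set n(3n−1)/2 = 1717, giving 3n² − n − 3434 = 0.
The discriminant is 1 + 24·1717 = 41209, and √41209 = 203.
So n = (1 + 203) / 6 = 204/6 = 34.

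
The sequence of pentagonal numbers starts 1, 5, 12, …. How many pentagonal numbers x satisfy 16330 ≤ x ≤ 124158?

The n-th pentagonal number is n(3n−1)/2.
Smallest index with value ≥ 16330: n = 105 (giving 16485).
Largest index with value ≤ 124158: n = 287 (giving 123410).
Indices 105 through 287: 183 terms.

183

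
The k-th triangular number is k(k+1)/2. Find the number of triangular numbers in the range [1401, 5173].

The n-th triangular number is n(n+1)/2.
Smallest index with value ≥ 1401: n = 53 (giving 1431).
Largest index with value ≤ 5173: n = 101 (giving 5151).
Indices 53 through 101: 49 terms.

49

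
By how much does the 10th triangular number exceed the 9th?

10

Consecutive triangular numbers differ by n: T_{10} − T_{9} = 10.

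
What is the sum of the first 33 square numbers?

12529

Σ_{i=1}^{33} i² = 33·34·67/6 = 12529.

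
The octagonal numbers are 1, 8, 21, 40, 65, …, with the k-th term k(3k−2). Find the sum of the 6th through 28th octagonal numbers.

22195

Σ i(3i−2) = 3Σi² − 2Σi over i = 6..28.
Σi = 406 − 15 = 391 and Σi² = 7714 − 55 = 7659.
3·7659 − 2·391 = 22195.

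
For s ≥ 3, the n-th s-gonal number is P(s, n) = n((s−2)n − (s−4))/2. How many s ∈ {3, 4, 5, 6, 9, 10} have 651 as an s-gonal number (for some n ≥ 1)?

2

s = 3: P(3, 35) = 630 and P(3, 36) = 666; 651 is not s-gonal.
s = 4: P(4, 25) = 625 and P(4, 26) = 676; 651 is not s-gonal.
s = 5: P(5, 21) = 651. ✓
s = 6: P(6, 18) = 630 and P(6, 19) = 703; 651 is not s-gonal.
s = 9: P(9, 14) = 651. ✓
s = 10: P(10, 13) = 637 and P(10, 14) = 742; 651 is not s-gonal.
Hits: s ∈ {5, 9} → 2.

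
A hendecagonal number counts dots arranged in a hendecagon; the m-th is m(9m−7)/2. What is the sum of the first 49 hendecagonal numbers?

177625

Σ i(9i−7)/2 = (9Σi² − 7Σi) / 2 over i = 1..49.
Σi = 1225 and Σi² = 40425.
(9·40425 − 7·1225) / 2 = 355250/2 = 177625.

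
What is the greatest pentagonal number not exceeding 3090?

3015

Solve n(3n−1)/2 ≤ 3090 for integer n.
n = 45 gives 3015 ≤ 3090, while n = 46 gives 3151 > 3090; so the answer is 3015.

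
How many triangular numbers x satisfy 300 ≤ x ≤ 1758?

The n-th triangular number is n(n+1)/2.
Smallest index with value ≥ 300: n = 24 (giving 300).
Largest index with value ≤ 1758: n = 58 (giving 1711).
Indices 24 through 58: 35 terms.

35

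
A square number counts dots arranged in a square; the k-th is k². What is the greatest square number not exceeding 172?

Solve n² ≤ 172 for integer n.
n = 13 gives 169 ≤ 172, while n = 14 gives 196 > 172; so the answer is 169.

169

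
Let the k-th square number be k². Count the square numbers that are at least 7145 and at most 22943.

The n-th square number is n².
Smallest index with value ≥ 7145: n = 85 (giving 7225).
Largest index with value ≤ 22943: n = 151 (giving 22801).
Indices 85 through 151: 67 terms.

67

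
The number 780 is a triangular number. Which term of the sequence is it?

39

Set n(n+1)/2 = 780, giving n² + n − 1560 = 0.
The discriminant is 1 + 8·780 = 6241, and √6241 = 79.
So n = (-1 + 79) / 2 = 78/2 = 39.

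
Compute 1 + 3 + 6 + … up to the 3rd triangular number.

10

Σ i(i+1)/2 = (Σi² + Σi) / 2 over i = 1..3.
Σi = 6 and Σi² = 14.
(1·14 + 1·6) / 2 = 20/2 = 10.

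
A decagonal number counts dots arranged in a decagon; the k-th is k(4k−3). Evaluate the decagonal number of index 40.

6280

The 40th decagonal number is n(4n−3) with n = 40.
40·(4·40 − 3) = 40·157 = 6280.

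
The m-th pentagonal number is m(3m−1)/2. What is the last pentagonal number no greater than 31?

22

Solve n(3n−1)/2 ≤ 31 for integer n.
n = 4 gives 22 ≤ 31, while n = 5 gives 35 > 31; so the answer is 22.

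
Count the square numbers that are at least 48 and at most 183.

The n-th square number is n².
Smallest index with value ≥ 48: n = 7 (giving 49).
Largest index with value ≤ 183: n = 13 (giving 169).
Indices 7 through 13: 7 terms.

7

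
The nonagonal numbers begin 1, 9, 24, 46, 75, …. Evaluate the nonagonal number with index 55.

10450

55·(7·55 − 5)/2 = 55·380/2 = 55·190 = 10450.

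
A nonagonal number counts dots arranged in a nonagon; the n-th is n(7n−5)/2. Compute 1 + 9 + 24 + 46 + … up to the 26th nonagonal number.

20826

Σ i(7i−5)/2 = (7Σi² − 5Σi) / 2 over i = 1..26.
Σi = 351 and Σi² = 6201.
(7·6201 − 5·351) / 2 = 41652/2 = 20826.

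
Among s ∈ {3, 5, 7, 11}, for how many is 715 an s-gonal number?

2

s = 3: P(3, 37) = 703 and P(3, 38) = 741; 715 is not s-gonal.
s = 5: P(5, 22) = 715. ✓
s = 7: P(7, 17) = 697 and P(7, 18) = 783; 715 is not s-gonal.
s = 11: P(11, 13) = 715. ✓
Hits: s ∈ {5, 11} → 2.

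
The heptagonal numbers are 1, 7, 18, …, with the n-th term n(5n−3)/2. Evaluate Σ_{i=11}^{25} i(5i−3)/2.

Σ i(5i−3)/2 = (5Σi² − 3Σi) / 2 over i = 11..25.
Σi = 325 − 55 = 270 and Σi² = 5525 − 385 = 5140.
(5·5140 − 3·270) / 2 = 24890/2 = 12445.

12445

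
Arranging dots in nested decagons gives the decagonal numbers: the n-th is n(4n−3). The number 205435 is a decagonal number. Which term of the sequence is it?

227

Set n(4n−3) = 205435, giving 4n² − 3n − 205435 = 0.
The discriminant is 9 + 16·205435 = 3286969, and √3286969 = 1813.
So n = (3 + 1813) / 8 = 1816/8 = 227.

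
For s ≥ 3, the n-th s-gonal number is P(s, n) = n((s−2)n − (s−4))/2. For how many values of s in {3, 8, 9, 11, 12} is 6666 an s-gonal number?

1

s = 3: P(3, 114) = 6555 and P(3, 115) = 6670; 6666 is not s-gonal.
s = 8: P(8, 47) = 6533 and P(8, 48) = 6816; 6666 is not s-gonal.
s = 9: P(9, 44) = 6666. ✓
s = 11: P(11, 38) = 6365 and P(11, 39) = 6708; 6666 is not s-gonal.
s = 12: P(12, 36) = 6336 and P(12, 37) = 6697; 6666 is not s-gonal.
Hits: s ∈ {9} → 1.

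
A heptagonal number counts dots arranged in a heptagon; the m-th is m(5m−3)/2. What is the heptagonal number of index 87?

18792

The 87th heptagonal number is n(5n−3)/2 with n = 87.
87·(5·87 − 3)/2 = 87·432/2 = 87·216 = 18792.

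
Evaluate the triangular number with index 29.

29·30/2 = 870/2 = 435.

435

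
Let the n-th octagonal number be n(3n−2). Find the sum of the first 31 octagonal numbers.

Σ i(3i−2) = 3Σi² − 2Σi over i = 1..31.
Σi = 496 and Σi² = 10416.
3·10416 − 2·496 = 30256.

30256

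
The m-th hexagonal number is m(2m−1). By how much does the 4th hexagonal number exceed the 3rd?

Consecutive hexagonal numbers differ by 4n − 3: here 4·4 − 3 = 13.

13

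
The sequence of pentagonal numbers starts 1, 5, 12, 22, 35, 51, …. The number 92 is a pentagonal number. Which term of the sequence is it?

Set n(3n−1)/2 = 92, giving 3n² − n − 184 = 0.
So n = (1 + 47) / 6 = 48/6 = 8.

8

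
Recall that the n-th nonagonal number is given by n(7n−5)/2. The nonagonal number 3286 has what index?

31

Set n(7n−5)/2 = 3286, giving 7n² − 5n − 6572 = 0.
So n = (5 + 429) / 14 = 434/14 = 31.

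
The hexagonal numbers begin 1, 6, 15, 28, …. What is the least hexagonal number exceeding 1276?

Solve n(2n−1) > 1276 for integer n.
The largest n with value ≤ 1276 is 25 (since 1225 ≤ 1276 < 1326), so the first above is n = 26, value 1326.

1326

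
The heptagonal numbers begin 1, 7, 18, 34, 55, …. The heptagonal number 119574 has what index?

219

Set n(5n−3)/2 = 119574, giving 5n² − 3n − 239148 = 0.
The discriminant is 9 + 40·119574 = 4782969, and √4782969 = 2187.
So n = (3 + 2187) / 10 = 2190/10 = 219.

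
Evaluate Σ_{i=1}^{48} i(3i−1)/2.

Σ i(3i−1)/2 = (3Σi² − Σi) / 2 over i = 1..48.
Σi = 1176 and Σi² = 38024.
(3·38024 − 1·1176) / 2 = 112896/2 = 56448.

56448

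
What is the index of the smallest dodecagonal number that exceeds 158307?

179

Solve n(5n−4) > 158307 for integer n.
The largest n with value ≤ 158307 is 178 (since 157708 ≤ 158307 < 159489), so the first above is n = 179, value 159489.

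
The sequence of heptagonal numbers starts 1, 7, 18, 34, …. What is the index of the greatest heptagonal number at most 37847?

Solve n(5n−3)/2 ≤ 37847 for integer n.
n = 123 gives 37638 ≤ 37847, while n = 124 gives 38254 > 37847; so the answer is index 123.

123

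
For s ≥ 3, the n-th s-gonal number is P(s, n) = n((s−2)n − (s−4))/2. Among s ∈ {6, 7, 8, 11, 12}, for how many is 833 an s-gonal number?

s = 6: P(6, 20) = 780 and P(6, 21) = 861; 833 is not s-gonal.
s = 7: P(7, 18) = 783 and P(7, 19) = 874; 833 is not s-gonal.
s = 8: P(8, 17) = 833. ✓
s = 11: P(11, 14) = 833. ✓
s = 12: P(12, 13) = 793 and P(12, 14) = 924; 833 is not s-gonal.
Hits: s ∈ {8, 11} → 2.

2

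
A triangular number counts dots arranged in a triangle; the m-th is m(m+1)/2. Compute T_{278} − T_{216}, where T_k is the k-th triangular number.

15345

278·279/2 = 38781 and 216·217/2 = 23436.
Difference: 38781 − 23436 = 15345.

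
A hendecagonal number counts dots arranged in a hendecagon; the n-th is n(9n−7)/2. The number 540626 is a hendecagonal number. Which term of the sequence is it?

Set n(9n−7)/2 = 540626, giving 9n² − 7n − 1081252 = 0.
The discriminant is 49 + 72·540626 = 38925121, and √38925121 = 6239.
So n = (7 + 6239) / 18 = 6246/18 = 347.

347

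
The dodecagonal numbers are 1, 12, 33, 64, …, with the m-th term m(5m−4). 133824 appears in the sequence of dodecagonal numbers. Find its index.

164

Set n(5n−4) = 133824, giving 5n² − 4n − 133824 = 0.
The discriminant is 16 + 20·133824 = 2676496, and √2676496 = 1636.
So n = (4 + 1636) / 10 = 1640/10 = 164.
Check: 164·(5·164 − 4) = 133824. ✓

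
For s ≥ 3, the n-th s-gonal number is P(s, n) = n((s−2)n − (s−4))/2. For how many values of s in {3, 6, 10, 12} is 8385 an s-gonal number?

2

s = 3: P(3, 129) = 8385. ✓
s = 6: P(6, 65) = 8385. ✓
s = 10: P(10, 46) = 8326 and P(10, 47) = 8695; 8385 is not s-gonal.
s = 12: P(12, 41) = 8241 and P(12, 42) = 8652; 8385 is not s-gonal.
Hits: s ∈ {3, 6} → 2.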